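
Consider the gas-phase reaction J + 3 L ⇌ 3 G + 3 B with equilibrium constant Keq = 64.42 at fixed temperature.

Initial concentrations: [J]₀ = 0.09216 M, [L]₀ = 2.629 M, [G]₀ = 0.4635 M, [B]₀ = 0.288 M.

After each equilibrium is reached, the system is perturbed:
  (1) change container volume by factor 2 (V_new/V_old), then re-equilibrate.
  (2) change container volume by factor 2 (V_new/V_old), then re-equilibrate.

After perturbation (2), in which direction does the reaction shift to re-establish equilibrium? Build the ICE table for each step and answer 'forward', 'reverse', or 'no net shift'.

Direction: forward

Q₀ = 0.00142 vs Keq = 64.42 ⇒ Q<K, forward
Step 1:
                   J          L          G          B
  I          0.09216      2.629     0.4635      0.288
  C         -0.09207    -0.2762     0.2762     0.2762
  E       8.6653e-05      2.353     0.7397     0.5642
  solve Keq expr → x = 0.09207; check Q = 64.42
Then change container volume by factor 2 (V_new/V_old).
Step 2:
                   J          L          G          B
  I       4.3326e-05      1.176     0.3699     0.2821
  C       -3.2472e-05 -9.7417e-05 9.7417e-05 9.7417e-05
  E       1.0854e-05      1.176       0.37     0.2822
  solve Keq expr → x = 3.2472e-05; check Q = 64.42
Then change container volume by factor 2 (V_new/V_old).
Step 3:
                   J          L          G          B
  I       5.4271e-06     0.5881      0.185     0.1411
  C       -4.0696e-06 -1.2209e-05 1.2209e-05 1.2209e-05
  E       1.3575e-06     0.5881      0.185     0.1411
  solve Keq expr → x = 4.0696e-06; check Q = 64.42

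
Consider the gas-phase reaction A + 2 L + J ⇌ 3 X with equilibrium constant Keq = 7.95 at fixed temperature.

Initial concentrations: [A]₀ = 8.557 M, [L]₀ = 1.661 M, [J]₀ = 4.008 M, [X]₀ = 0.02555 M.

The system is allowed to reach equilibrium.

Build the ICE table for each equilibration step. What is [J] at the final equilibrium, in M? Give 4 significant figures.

Q₀ = 1.7627e-07 vs Keq = 7.95 ⇒ Q<K, forward
Step 1:
                   A          L          J          X
  I            8.557      1.661      4.008    0.02555
  C          -0.7181     -1.436    -0.7181      2.154
  E            7.839     0.2248       3.29       2.18
  solve Keq expr → x = 0.7181; check Q = 7.95

[J]_eq = 3.29 M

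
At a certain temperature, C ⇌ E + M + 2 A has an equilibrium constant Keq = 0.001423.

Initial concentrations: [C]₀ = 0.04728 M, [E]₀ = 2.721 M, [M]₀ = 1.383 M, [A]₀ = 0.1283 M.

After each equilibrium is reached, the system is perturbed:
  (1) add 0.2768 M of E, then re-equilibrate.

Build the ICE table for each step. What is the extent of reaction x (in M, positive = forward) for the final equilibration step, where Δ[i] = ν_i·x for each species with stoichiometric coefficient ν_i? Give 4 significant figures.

x = -1.5714e-04 M

Q₀ = 1.31 vs Keq = 0.001423 ⇒ Q>K, reverse
Step 1:
                    C           E           M           A
  I           0.04728       2.721       1.383      0.1283
  C           0.06084    -0.06084    -0.06084     -0.1217
  E            0.1081        2.66       1.322    0.006614
  solve Keq expr → x = -0.06084; check Q = 0.001423
Then add 0.2768 M of E.
Step 2:
                    C           E           M           A
  I            0.1081       2.937       1.322    0.006614
  C        1.5714e-04 -1.5714e-04 -1.5714e-04 -3.1427e-04
  E            0.1083       2.937       1.322      0.0063
  solve Keq expr → x = -1.5714e-04; check Q = 0.001423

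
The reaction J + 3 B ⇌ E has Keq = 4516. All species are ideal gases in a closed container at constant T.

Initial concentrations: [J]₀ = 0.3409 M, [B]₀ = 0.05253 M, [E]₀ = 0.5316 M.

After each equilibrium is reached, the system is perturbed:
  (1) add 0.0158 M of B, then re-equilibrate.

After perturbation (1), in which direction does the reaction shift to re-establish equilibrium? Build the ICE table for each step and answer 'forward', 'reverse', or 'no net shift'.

Direction: forward

Q₀ = 1.0758e+04 vs Keq = 4516 ⇒ Q>K, reverse
Step 1:
                    J           B           E
  Initial      0.3409     0.05253      0.5316
  Change     0.005664     0.01699   -0.005664
  Equil        0.3466     0.06952      0.5259
  solve Keq expr → x = -0.005664; check Q = 4516
Then add 0.0158 M of B.
Step 2:
                    J           B           E
  Initial      0.3466     0.08532      0.5259
  Change    -0.005078    -0.01523    0.005078
  Equil        0.3415     0.07009       0.531
  solve Keq expr → x = 0.005078; check Q = 4516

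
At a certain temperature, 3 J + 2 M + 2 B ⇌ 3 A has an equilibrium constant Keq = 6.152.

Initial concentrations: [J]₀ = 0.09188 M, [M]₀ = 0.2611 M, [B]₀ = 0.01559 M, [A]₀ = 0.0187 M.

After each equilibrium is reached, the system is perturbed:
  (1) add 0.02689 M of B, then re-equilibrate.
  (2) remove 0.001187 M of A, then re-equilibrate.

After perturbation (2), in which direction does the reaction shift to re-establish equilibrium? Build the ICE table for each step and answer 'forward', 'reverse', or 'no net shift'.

Direction: forward

Q₀ = 508.8 vs Keq = 6.152 ⇒ Q>K, reverse
Step 1:
                   J          M          B          A
  I          0.09188     0.2611    0.01559     0.0187
  C          0.01215   0.008097   0.008097   -0.01215
  E            0.104     0.2692    0.02369   0.006554
  solve Keq expr → x = -0.004049; check Q = 6.152
Then add 0.02689 M of B.
Step 2:
                   J          M          B          A
  I            0.104     0.2692    0.05058   0.006554
  C        -0.003553  -0.002368  -0.002368   0.003553
  E           0.1005     0.2668    0.04821    0.01011
  solve Keq expr → x = 0.001184; check Q = 6.152
Then remove 0.001187 M of A.
Step 3:
                   J          M          B          A
  I           0.1005     0.2668    0.04821    0.00892
  C       -9.8132e-04 -6.5421e-04 -6.5421e-04 9.8132e-04
  E          0.09949     0.2662    0.04755   0.009901
  solve Keq expr → x = 3.2711e-04; check Q = 6.152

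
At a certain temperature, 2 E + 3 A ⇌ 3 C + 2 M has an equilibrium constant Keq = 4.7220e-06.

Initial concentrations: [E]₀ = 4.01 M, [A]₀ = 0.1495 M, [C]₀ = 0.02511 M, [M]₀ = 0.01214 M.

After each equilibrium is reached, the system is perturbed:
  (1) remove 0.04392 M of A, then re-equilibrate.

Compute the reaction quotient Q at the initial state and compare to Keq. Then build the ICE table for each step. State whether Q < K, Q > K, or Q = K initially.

Q₀ = 4.3428e-08; Q < K (proceeds forward)

Q₀ = 4.3428e-08 vs Keq = 4.7220e-06 ⇒ Q<K, forward
Step 1:
                    E           A           C           M
  Initial        4.01      0.1495     0.02511     0.01214
  Change     -0.01839    -0.02758     0.02758     0.01839
  Equil         3.992      0.1219     0.05269     0.03053
  solve Keq expr → x = 0.009194; check Q = 4.7220e-06
Then remove 0.04392 M of A.
Step 2:
                    E           A           C           M
  Initial       3.992       0.078     0.05269     0.03053
  Change     0.006041    0.009062   -0.009062   -0.006041
  Equil         3.998     0.08706     0.04363     0.02449
  solve Keq expr → x = -0.003021; check Q = 4.7220e-06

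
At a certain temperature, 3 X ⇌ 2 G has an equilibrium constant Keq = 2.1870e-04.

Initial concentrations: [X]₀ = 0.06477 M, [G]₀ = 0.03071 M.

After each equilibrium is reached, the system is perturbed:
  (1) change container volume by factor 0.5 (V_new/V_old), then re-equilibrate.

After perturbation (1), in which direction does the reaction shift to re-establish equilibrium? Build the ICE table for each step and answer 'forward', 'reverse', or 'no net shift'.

Q₀ = 3.471 vs Keq = 2.1870e-04 ⇒ Q>K, reverse
Step 1:
                    X           G
  init        0.06477     0.03071
  Δ           0.04526    -0.03017
  eq             0.11  5.3971e-04
  solve Keq expr → x = -0.01509; check Q = 2.1870e-04
Then change container volume by factor 0.5 (V_new/V_old).
Step 2:
                    X           G
  init         0.2201    0.001079
  Δ       -6.6037e-04  4.4025e-04
  eq           0.2194     0.00152
  solve Keq expr → x = 2.2012e-04; check Q = 2.1870e-04

Direction: forward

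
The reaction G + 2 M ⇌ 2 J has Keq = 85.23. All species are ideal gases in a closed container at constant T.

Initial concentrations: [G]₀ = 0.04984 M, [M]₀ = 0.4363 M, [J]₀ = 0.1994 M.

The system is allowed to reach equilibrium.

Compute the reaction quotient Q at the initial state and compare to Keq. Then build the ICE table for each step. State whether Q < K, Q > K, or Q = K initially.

Q₀ = 4.191; Q < K (proceeds forward)

Q₀ = 4.191 vs Keq = 85.23 ⇒ Q<K, forward
Step 1:
                    G           M           J
  I           0.04984      0.4363      0.1994
  C          -0.04221    -0.08441     0.08441
  E          0.007633      0.3519      0.2838
  solve Keq expr → x = 0.04221; check Q = 85.23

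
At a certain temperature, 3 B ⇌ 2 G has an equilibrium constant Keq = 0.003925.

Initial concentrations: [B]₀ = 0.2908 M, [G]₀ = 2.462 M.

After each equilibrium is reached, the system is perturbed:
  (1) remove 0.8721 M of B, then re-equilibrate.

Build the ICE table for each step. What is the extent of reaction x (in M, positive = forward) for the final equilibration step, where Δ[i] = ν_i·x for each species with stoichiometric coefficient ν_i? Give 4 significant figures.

Q₀ = 246.5 vs Keq = 0.003925 ⇒ Q>K, reverse
Step 1:
                  B         G
  I          0.2908     2.462
  C           3.105     -2.07
  E           3.396     0.392
  solve Keq expr → x = -1.035; check Q = 0.003925
Then remove 0.8721 M of B.
Step 2:
                  B         G
  I           2.524     0.392
  C          0.1721   -0.1147
  E           2.696    0.2773
  solve Keq expr → x = -0.05737; check Q = 0.003925

x = -0.05737 M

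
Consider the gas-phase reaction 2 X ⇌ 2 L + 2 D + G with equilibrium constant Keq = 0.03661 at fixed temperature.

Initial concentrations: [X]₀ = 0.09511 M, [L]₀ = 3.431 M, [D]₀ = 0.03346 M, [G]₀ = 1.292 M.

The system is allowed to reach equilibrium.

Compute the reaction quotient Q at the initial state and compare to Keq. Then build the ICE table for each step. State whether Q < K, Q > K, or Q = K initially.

Q₀ = 1.882 vs Keq = 0.03661 ⇒ Q>K, reverse
Step 1:
                  X         L         D         G
  init      0.09511     3.431   0.03346     1.292
  Δ         0.02737  -0.02737  -0.02737  -0.01369
  eq         0.1225     3.404   0.00609     1.278
  solve Keq expr → x = -0.01369; check Q = 0.03661

Q₀ = 1.882; Q > K (proceeds reverse)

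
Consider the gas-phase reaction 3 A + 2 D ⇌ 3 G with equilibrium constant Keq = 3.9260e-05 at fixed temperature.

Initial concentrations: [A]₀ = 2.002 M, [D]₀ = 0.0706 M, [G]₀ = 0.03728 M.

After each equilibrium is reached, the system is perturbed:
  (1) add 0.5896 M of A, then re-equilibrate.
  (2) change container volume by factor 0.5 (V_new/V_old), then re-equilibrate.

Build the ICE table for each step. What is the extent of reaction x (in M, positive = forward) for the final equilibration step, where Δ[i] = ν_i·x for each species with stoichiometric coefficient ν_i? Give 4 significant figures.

x = 0.005779 M

Q₀ = 0.001295 vs Keq = 3.9260e-05 ⇒ Q>K, reverse
Step 1:
                  A         D         G
  I           2.002    0.0706   0.03728
  C         0.02382   0.01588  -0.02382
  E           2.026   0.08648   0.01346
  solve Keq expr → x = -0.007939; check Q = 3.9260e-05
Then add 0.5896 M of A.
Step 2:
                  A         D         G
  I           2.615   0.08648   0.01346
  C       -0.003575 -0.002383  0.003575
  E           2.612   0.08409   0.01704
  solve Keq expr → x = 0.001192; check Q = 3.9260e-05
Then change container volume by factor 0.5 (V_new/V_old).
Step 3:
                  A         D         G
  I           5.224    0.1682   0.03408
  C        -0.01734  -0.01156   0.01734
  E           5.206    0.1566   0.05142
  solve Keq expr → x = 0.005779; check Q = 3.9260e-05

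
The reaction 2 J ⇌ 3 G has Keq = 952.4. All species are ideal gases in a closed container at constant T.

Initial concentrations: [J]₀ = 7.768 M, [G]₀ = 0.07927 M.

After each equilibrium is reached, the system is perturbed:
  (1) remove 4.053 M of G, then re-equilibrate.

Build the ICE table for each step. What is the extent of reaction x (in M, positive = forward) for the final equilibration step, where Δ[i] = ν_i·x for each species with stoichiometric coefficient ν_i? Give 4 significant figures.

Q₀ = 8.2548e-06 vs Keq = 952.4 ⇒ Q<K, forward
Step 1:
                   J          G
  Initial      7.768    0.07927
  Change      -6.719      10.08
  Equil        1.049      10.16
  solve Keq expr → x = 3.359; check Q = 952.4
Then remove 4.053 M of G.
Step 2:
                   J          G
  Initial      1.049      6.105
  Change     -0.4727      0.709
  Equil       0.5763      6.814
  solve Keq expr → x = 0.2363; check Q = 952.4

x = 0.2363 M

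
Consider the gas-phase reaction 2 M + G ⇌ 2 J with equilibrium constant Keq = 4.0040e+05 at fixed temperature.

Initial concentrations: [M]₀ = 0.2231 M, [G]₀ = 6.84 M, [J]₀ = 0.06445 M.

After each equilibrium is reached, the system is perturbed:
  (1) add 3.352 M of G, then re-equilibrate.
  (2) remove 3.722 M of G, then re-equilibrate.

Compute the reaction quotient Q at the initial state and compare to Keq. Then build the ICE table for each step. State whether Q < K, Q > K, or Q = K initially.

Q₀ = 0.0122; Q < K (proceeds forward)

Q₀ = 0.0122 vs Keq = 4.0040e+05 ⇒ Q<K, forward
Step 1:
                   M          G          J
  I           0.2231       6.84    0.06445
  C          -0.2229    -0.1115     0.2229
  E       1.7508e-04      6.729     0.2874
  solve Keq expr → x = 0.1115; check Q = 4.0040e+05
Then add 3.352 M of G.
Step 2:
                   M          G          J
  I       1.7508e-04      10.08     0.2874
  C       -3.2025e-05 -1.6013e-05 3.2025e-05
  E       1.4306e-04      10.08     0.2874
  solve Keq expr → x = 1.6013e-05; check Q = 4.0040e+05
Then remove 3.722 M of G.
Step 3:
                   M          G          J
  I       1.4306e-04      6.359     0.2874
  C       3.7044e-05 1.8522e-05 -3.7044e-05
  E       1.8010e-04      6.359     0.2874
  solve Keq expr → x = -1.8522e-05; check Q = 4.0040e+05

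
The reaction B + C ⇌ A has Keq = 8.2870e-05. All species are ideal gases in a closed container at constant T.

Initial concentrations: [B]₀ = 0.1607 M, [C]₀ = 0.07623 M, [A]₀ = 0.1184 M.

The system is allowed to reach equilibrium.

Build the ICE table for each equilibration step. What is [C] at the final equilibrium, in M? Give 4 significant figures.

Q₀ = 9.665 vs Keq = 8.2870e-05 ⇒ Q>K, reverse
Step 1:
                    B           C           A
  Initial      0.1607     0.07623      0.1184
  Change       0.1184      0.1184     -0.1184
  Equil        0.2791      0.1946  4.5014e-06
  solve Keq expr → x = -0.1184; check Q = 8.2870e-05

[C]_eq = 0.1946 M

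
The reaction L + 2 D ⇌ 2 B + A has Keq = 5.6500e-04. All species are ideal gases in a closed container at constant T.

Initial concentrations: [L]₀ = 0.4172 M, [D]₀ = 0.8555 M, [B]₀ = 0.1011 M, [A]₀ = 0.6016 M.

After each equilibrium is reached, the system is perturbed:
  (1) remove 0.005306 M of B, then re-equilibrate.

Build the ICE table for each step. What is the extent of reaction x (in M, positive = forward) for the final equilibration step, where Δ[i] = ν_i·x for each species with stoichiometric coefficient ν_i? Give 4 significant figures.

x = 0.002548 M

Q₀ = 0.02014 vs Keq = 5.6500e-04 ⇒ Q>K, reverse
Step 1:
                   L          D          B          A
  Initial     0.4172     0.8555     0.1011     0.6016
  Change      0.0405      0.081     -0.081    -0.0405
  Equil       0.4577     0.9365     0.0201     0.5611
  solve Keq expr → x = -0.0405; check Q = 5.6500e-04
Then remove 0.005306 M of B.
Step 2:
                   L          D          B          A
  Initial     0.4577     0.9365     0.0148     0.5611
  Change   -0.002548  -0.005096   0.005096   0.002548
  Equil       0.4551     0.9314    0.01989     0.5637
  solve Keq expr → x = 0.002548; check Q = 5.6500e-04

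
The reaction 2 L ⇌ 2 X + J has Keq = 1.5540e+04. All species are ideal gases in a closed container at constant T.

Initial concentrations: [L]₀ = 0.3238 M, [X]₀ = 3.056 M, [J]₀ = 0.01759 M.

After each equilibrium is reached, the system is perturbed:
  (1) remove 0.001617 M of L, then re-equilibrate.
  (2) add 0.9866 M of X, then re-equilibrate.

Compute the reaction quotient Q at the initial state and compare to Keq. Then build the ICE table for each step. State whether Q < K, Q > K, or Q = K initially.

Q₀ = 1.567; Q < K (proceeds forward)

Q₀ = 1.567 vs Keq = 1.5540e+04 ⇒ Q<K, forward
Step 1:
                    L           X           J
  I            0.3238       3.056     0.01759
  C           -0.3125      0.3125      0.1563
  E           0.01127       3.369      0.1739
  solve Keq expr → x = 0.1563; check Q = 1.5540e+04
Then remove 0.001617 M of L.
Step 2:
                    L           X           J
  I           0.00965       3.369      0.1739
  C          0.001586   -0.001586 -7.9299e-04
  E           0.01124       3.367      0.1731
  solve Keq expr → x = -7.9299e-04; check Q = 1.5540e+04
Then add 0.9866 M of X.
Step 3:
                    L           X           J
  I           0.01124       4.354      0.1731
  C          0.003214   -0.003214   -0.001607
  E           0.01445        4.35      0.1715
  solve Keq expr → x = -0.001607; check Q = 1.5540e+04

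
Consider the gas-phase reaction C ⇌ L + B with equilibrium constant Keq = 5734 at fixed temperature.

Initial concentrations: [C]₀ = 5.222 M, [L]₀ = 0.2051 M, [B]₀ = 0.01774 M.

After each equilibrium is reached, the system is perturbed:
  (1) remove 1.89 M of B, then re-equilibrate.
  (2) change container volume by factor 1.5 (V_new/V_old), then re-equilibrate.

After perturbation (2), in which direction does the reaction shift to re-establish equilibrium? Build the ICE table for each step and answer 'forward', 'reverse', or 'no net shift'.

Direction: forward

Q₀ = 6.9676e-04 vs Keq = 5734 ⇒ Q<K, forward
Step 1:
                   C          L          B
  Initial      5.222     0.2051    0.01774
  Change      -5.217      5.217      5.217
  Equil      0.00495      5.422      5.235
  solve Keq expr → x = 5.217; check Q = 5734
Then remove 1.89 M of B.
Step 2:
                   C          L          B
  Initial    0.00495      5.422      3.345
  Change   -0.001784   0.001784   0.001784
  Equil     0.003166      5.424      3.347
  solve Keq expr → x = 0.001784; check Q = 5734
Then change container volume by factor 1.5 (V_new/V_old).
Step 3:
                   C          L          B
  Initial    0.00211      3.616      2.231
  Change  -7.0275e-04 7.0275e-04 7.0275e-04
  Equil     0.001408      3.617      2.232
  solve Keq expr → x = 7.0275e-04; check Q = 5734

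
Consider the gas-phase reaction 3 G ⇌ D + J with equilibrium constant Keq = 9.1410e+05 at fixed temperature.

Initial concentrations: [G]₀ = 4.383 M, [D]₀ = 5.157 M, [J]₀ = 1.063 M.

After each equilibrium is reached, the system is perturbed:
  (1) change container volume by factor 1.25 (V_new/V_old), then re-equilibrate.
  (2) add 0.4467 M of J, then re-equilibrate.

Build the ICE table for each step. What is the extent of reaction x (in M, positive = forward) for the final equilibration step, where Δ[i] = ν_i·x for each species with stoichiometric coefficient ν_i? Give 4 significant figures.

x = -5.2131e-04 M

Q₀ = 0.06511 vs Keq = 9.1410e+05 ⇒ Q<K, forward
Step 1:
                    G           D           J
  init          4.383       5.157       1.063
  Δ            -4.357       1.452       1.452
  eq           0.0263       6.609       2.515
  solve Keq expr → x = 1.452; check Q = 9.1410e+05
Then change container volume by factor 1.25 (V_new/V_old).
Step 2:
                    G           D           J
  init        0.02104       5.287       2.012
  Δ          0.001622 -5.4056e-04 -5.4056e-04
  eq          0.02266       5.287       2.012
  solve Keq expr → x = -5.4056e-04; check Q = 9.1410e+05
Then add 0.4467 M of J.
Step 3:
                    G           D           J
  init        0.02266       5.287       2.458
  Δ          0.001564 -5.2131e-04 -5.2131e-04
  eq          0.02422       5.286       2.458
  solve Keq expr → x = -5.2131e-04; check Q = 9.1410e+05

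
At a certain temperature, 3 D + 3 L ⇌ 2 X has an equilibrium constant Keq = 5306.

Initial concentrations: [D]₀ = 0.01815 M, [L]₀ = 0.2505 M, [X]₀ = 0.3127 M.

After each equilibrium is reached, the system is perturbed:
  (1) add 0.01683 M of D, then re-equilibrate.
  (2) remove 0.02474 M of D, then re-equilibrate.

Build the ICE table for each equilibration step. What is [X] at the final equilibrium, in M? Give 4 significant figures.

[X]_eq = 0.2691 M

Q₀ = 1.0404e+06 vs Keq = 5306 ⇒ Q>K, reverse
Step 1:
                  D         L         X
  Initial   0.01815    0.2505    0.3127
  Change    0.05964   0.05964  -0.03976
  Equil     0.07779    0.3101    0.2729
  solve Keq expr → x = -0.01988; check Q = 5306
Then add 0.01683 M of D.
Step 2:
                  D         L         X
  Initial   0.09462    0.3101    0.2729
  Change   -0.01209  -0.01209  0.008059
  Equil     0.08253     0.298     0.281
  solve Keq expr → x = 0.00403; check Q = 5306
Then remove 0.02474 M of D.
Step 3:
                  D         L         X
  Initial   0.05779     0.298     0.281
  Change    0.01786   0.01786  -0.01191
  Equil     0.07565    0.3159    0.2691
  solve Keq expr → x = -0.005953; check Q = 5306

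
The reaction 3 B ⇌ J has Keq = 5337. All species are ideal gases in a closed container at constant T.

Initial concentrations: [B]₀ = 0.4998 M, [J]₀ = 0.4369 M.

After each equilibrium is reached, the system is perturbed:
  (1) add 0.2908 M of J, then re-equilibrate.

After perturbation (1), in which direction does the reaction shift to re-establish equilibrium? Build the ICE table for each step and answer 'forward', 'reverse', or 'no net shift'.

Q₀ = 3.499 vs Keq = 5337 ⇒ Q<K, forward
Step 1:
                   B          J
  Initial     0.4998     0.4369
  Change     -0.4519     0.1506
  Equil      0.04793     0.5875
  solve Keq expr → x = 0.1506; check Q = 5337
Then add 0.2908 M of J.
Step 2:
                   B          J
  Initial    0.04793     0.8783
  Change    0.006827  -0.002276
  Equil      0.05475      0.876
  solve Keq expr → x = -0.002276; check Q = 5337

Direction: reverse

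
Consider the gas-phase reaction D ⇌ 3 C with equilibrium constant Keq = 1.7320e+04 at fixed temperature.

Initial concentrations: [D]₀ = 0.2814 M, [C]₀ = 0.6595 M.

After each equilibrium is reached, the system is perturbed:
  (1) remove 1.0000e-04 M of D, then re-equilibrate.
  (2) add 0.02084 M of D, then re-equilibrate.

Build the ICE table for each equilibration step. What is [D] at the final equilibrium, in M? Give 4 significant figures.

Q₀ = 1.019 vs Keq = 1.7320e+04 ⇒ Q<K, forward
Step 1:
                  D         C
  I          0.2814    0.6595
  C         -0.2812    0.8436
  E       1.9608e-04     1.503
  solve Keq expr → x = 0.2812; check Q = 1.7320e+04
Then remove 1.0000e-04 M of D.
Step 2:
                  D         C
  I       9.6077e-05     1.503
  C       9.9883e-05 -2.9965e-04
  E       1.9596e-04     1.503
  solve Keq expr → x = -9.9883e-05; check Q = 1.7320e+04
Then add 0.02084 M of D.
Step 3:
                  D         C
  I         0.02104     1.503
  C        -0.02081   0.06244
  E       2.2142e-04     1.565
  solve Keq expr → x = 0.02081; check Q = 1.7320e+04

[D]_eq = 2.2142e-04 M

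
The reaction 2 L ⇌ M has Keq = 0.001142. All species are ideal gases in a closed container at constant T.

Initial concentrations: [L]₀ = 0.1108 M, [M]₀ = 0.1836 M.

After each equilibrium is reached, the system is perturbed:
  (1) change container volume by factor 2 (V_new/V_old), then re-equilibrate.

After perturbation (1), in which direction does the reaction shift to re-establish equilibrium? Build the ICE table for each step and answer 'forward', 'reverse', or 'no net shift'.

Q₀ = 14.96 vs Keq = 0.001142 ⇒ Q>K, reverse
Step 1:
                  L         M
  I          0.1108    0.1836
  C          0.3667   -0.1833
  E          0.4775 2.6036e-04
  solve Keq expr → x = -0.1833; check Q = 0.001142
Then change container volume by factor 2 (V_new/V_old).
Step 2:
                  L         M
  I          0.2387 1.3018e-04
  C       1.3004e-04 -6.5019e-05
  E          0.2389 6.5161e-05
  solve Keq expr → x = -6.5019e-05; check Q = 0.001142

Direction: reverse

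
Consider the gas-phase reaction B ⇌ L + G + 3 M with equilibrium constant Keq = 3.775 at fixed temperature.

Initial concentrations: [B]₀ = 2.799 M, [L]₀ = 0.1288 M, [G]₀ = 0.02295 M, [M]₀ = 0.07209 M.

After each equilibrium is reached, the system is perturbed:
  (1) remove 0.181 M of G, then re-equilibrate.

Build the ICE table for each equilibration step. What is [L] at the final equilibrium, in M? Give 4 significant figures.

Q₀ = 3.9566e-07 vs Keq = 3.775 ⇒ Q<K, forward
Step 1:
                  B         L         G         M
  I           2.799    0.1288   0.02295   0.07209
  C         -0.7361    0.7361    0.7361     2.208
  E           2.063    0.8649    0.7591     2.281
  solve Keq expr → x = 0.7361; check Q = 3.775
Then remove 0.181 M of G.
Step 2:
                  B         L         G         M
  I           2.063    0.8649    0.5781     2.281
  C        -0.03811   0.03811   0.03811    0.1143
  E           2.025    0.9031    0.6162     2.395
  solve Keq expr → x = 0.03811; check Q = 3.775

[L]_eq = 0.9031 M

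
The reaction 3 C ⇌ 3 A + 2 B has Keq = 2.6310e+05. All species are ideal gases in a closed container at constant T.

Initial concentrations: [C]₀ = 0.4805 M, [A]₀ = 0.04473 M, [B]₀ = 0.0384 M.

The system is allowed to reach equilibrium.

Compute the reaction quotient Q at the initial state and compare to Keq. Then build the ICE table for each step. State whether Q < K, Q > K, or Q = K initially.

Q₀ = 1.1895e-06; Q < K (proceeds forward)

Q₀ = 1.1895e-06 vs Keq = 2.6310e+05 ⇒ Q<K, forward
Step 1:
                    C           A           B
  init         0.4805     0.04473      0.0384
  Δ           -0.4764      0.4764      0.3176
  eq         0.004085      0.5211       0.356
  solve Keq expr → x = 0.1588; check Q = 2.6310e+05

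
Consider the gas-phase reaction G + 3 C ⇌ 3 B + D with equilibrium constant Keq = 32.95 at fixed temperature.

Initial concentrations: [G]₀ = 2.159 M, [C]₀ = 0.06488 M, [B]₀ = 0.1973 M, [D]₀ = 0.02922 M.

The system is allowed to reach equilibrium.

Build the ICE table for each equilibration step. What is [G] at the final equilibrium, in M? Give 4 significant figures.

Q₀ = 0.3806 vs Keq = 32.95 ⇒ Q<K, forward
Step 1:
                  G         C         B         D
  Initial     2.159   0.06488    0.1973   0.02922
  Change   -0.01475  -0.04426   0.04426   0.01475
  Equil       2.144   0.02062    0.2416   0.04397
  solve Keq expr → x = 0.01475; check Q = 32.95

[G]_eq = 2.144 M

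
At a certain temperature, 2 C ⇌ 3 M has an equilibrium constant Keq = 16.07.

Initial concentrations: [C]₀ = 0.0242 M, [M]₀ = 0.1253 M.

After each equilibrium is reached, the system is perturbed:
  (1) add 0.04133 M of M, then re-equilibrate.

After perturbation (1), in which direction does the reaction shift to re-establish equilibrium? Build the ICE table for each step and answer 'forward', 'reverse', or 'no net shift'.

Direction: reverse

Q₀ = 3.359 vs Keq = 16.07 ⇒ Q<K, forward
Step 1:
                    C           M
  Initial      0.0242      0.1253
  Change      -0.0109     0.01635
  Equil        0.0133      0.1417
  solve Keq expr → x = 0.00545; check Q = 16.07
Then add 0.04133 M of M.
Step 2:
                    C           M
  Initial      0.0133       0.183
  Change     0.005031   -0.007547
  Equil       0.01833      0.1754
  solve Keq expr → x = -0.002516; check Q = 16.07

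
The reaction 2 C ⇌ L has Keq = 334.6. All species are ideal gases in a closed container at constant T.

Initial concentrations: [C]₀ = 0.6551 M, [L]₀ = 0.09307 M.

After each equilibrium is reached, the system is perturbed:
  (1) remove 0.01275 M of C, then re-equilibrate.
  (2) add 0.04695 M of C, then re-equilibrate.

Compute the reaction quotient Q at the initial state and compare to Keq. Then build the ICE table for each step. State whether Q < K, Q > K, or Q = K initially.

Q₀ = 0.2169 vs Keq = 334.6 ⇒ Q<K, forward
Step 1:
                   C          L
  Initial     0.6551    0.09307
  Change     -0.6204     0.3102
  Equil      0.03472     0.4033
  solve Keq expr → x = 0.3102; check Q = 334.6
Then remove 0.01275 M of C.
Step 2:
                   C          L
  Initial    0.02197     0.4033
  Change     0.01248   -0.00624
  Equil      0.03445      0.397
  solve Keq expr → x = -0.00624; check Q = 334.6
Then add 0.04695 M of C.
Step 3:
                   C          L
  Initial     0.0814      0.397
  Change    -0.04597    0.02298
  Equil      0.03543       0.42
  solve Keq expr → x = 0.02298; check Q = 334.6

Q₀ = 0.2169; Q < K (proceeds forward)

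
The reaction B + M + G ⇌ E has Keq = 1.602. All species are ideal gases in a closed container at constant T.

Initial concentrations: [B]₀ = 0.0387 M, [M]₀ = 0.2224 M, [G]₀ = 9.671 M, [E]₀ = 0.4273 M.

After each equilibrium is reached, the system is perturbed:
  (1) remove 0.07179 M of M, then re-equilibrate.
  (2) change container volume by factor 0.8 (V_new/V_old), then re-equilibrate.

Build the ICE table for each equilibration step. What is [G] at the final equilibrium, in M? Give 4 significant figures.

Q₀ = 5.134 vs Keq = 1.602 ⇒ Q>K, reverse
Step 1:
                   B          M          G          E
  init        0.0387     0.2224      9.671     0.4273
  Δ          0.05015    0.05015    0.05015   -0.05015
  eq         0.08885     0.2726      9.721     0.3771
  solve Keq expr → x = -0.05015; check Q = 1.602
Then remove 0.07179 M of M.
Step 2:
                   B          M          G          E
  init       0.08885     0.2008      9.721     0.3771
  Δ          0.01709    0.01709    0.01709   -0.01709
  eq          0.1059     0.2179      9.738     0.3601
  solve Keq expr → x = -0.01709; check Q = 1.602
Then change container volume by factor 0.8 (V_new/V_old).
Step 3:
                   B          M          G          E
  init        0.1324     0.2723      12.17     0.4501
  Δ         -0.03035   -0.03035   -0.03035    0.03035
  eq          0.1021      0.242      12.14     0.4804
  solve Keq expr → x = 0.03035; check Q = 1.602

[G]_eq = 12.14 M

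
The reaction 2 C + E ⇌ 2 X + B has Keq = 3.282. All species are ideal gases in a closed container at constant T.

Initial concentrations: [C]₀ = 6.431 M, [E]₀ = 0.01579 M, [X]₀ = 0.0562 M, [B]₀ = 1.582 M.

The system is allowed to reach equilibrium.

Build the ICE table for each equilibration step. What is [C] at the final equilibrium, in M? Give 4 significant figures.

Q₀ = 0.007651 vs Keq = 3.282 ⇒ Q<K, forward
Step 1:
                  C         E         X         B
  I           6.431   0.01579    0.0562     1.582
  C         -0.0314   -0.0157    0.0314    0.0157
  E             6.4 9.1208e-05    0.0876     1.598
  solve Keq expr → x = 0.0157; check Q = 3.282

[C]_eq = 6.4 M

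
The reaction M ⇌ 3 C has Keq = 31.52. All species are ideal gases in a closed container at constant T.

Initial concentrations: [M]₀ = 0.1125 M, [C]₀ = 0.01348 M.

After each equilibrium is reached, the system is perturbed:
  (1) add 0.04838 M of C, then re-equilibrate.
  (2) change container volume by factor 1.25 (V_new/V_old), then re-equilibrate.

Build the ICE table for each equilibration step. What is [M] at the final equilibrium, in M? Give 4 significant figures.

Q₀ = 2.1773e-05 vs Keq = 31.52 ⇒ Q<K, forward
Step 1:
                    M           C
  I            0.1125     0.01348
  C           -0.1112      0.3335
  E          0.001326       0.347
  solve Keq expr → x = 0.1112; check Q = 31.52
Then add 0.04838 M of C.
Step 2:
                    M           C
  I          0.001326      0.3954
  C        6.0832e-04   -0.001825
  E          0.001934      0.3936
  solve Keq expr → x = -6.0832e-04; check Q = 31.52
Then change container volume by factor 1.25 (V_new/V_old).
Step 3:
                    M           C
  I          0.001547      0.3148
  C       -5.4156e-04    0.001625
  E          0.001006      0.3165
  solve Keq expr → x = 5.4156e-04; check Q = 31.52

[M]_eq = 0.001006 M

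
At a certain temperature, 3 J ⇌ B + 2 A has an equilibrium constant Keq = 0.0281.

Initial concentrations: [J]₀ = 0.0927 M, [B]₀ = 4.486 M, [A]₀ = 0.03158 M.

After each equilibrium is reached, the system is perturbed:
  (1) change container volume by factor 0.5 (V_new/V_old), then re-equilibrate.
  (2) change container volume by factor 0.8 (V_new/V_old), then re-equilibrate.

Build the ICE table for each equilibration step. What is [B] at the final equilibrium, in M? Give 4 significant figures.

[B]_eq = 11.18 M

Q₀ = 5.616 vs Keq = 0.0281 ⇒ Q>K, reverse
Step 1:
                    J           B           A
  Initial      0.0927       4.486     0.03158
  Change      0.04152    -0.01384    -0.02768
  Equil        0.1342       4.472    0.003898
  solve Keq expr → x = -0.01384; check Q = 0.0281
Then change container volume by factor 0.5 (V_new/V_old).
Step 2:
                    J           B           A
  Initial      0.2684       8.944    0.007796
  Change            0           0           0
  Equil        0.2684       8.944    0.007796
  solve Keq expr → x = 0; check Q = 0.0281
Then change container volume by factor 0.8 (V_new/V_old).
Step 3:
                    J           B           A
  Initial      0.3356       11.18    0.009745
  Change            0           0           0
  Equil        0.3356       11.18    0.009745
  solve Keq expr → x = 0; check Q = 0.0281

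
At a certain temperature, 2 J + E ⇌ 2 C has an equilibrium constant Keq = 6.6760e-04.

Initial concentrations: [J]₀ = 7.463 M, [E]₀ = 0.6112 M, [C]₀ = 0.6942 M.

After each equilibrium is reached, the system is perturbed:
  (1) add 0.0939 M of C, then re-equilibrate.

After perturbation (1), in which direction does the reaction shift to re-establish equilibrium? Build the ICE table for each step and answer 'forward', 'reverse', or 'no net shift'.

Q₀ = 0.01416 vs Keq = 6.6760e-04 ⇒ Q>K, reverse
Step 1:
                   J          E          C
  I            7.463     0.6112     0.6942
  C            0.503     0.2515     -0.503
  E            7.966     0.8627     0.1912
  solve Keq expr → x = -0.2515; check Q = 6.6760e-04
Then add 0.0939 M of C.
Step 2:
                   J          E          C
  I            7.966     0.8627     0.2851
  C            0.087     0.0435     -0.087
  E            8.053     0.9062     0.1981
  solve Keq expr → x = -0.0435; check Q = 6.6760e-04

Direction: reverse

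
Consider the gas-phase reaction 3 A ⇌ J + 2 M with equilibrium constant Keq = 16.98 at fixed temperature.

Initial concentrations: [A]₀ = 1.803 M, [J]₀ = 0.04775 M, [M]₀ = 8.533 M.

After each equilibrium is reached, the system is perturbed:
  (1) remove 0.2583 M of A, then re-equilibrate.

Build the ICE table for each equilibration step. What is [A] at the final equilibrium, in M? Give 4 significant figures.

Q₀ = 0.5932 vs Keq = 16.98 ⇒ Q<K, forward
Step 1:
                   A          J          M
  I            1.803    0.04775      8.533
  C          -0.7002     0.2334     0.4668
  E            1.103     0.2812          9
  solve Keq expr → x = 0.2334; check Q = 16.98
Then remove 0.2583 M of A.
Step 2:
                   A          J          M
  I           0.8445     0.2812          9
  C             0.17   -0.05666    -0.1133
  E            1.014     0.2245      8.886
  solve Keq expr → x = -0.05666; check Q = 16.98

[A]_eq = 1.014 M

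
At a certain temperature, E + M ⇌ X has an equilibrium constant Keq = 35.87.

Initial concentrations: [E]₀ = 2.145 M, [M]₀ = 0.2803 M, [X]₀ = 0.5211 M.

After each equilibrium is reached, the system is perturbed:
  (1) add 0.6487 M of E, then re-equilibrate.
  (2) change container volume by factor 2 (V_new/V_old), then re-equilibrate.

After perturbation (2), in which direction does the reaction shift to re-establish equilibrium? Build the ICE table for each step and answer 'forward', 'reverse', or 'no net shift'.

Q₀ = 0.8667 vs Keq = 35.87 ⇒ Q<K, forward
Step 1:
                   E          M          X
  I            2.145     0.2803     0.5211
  C          -0.2686    -0.2686     0.2686
  E            1.876    0.01173     0.7897
  solve Keq expr → x = 0.2686; check Q = 35.87
Then add 0.6487 M of E.
Step 2:
                   E          M          X
  I            2.525    0.01173     0.7897
  C        -0.002971  -0.002971   0.002971
  E            2.522   0.008761     0.7926
  solve Keq expr → x = 0.002971; check Q = 35.87
Then change container volume by factor 2 (V_new/V_old).
Step 3:
                   E          M          X
  I            1.261   0.004381     0.3963
  C         0.004257   0.004257  -0.004257
  E            1.265   0.008638     0.3921
  solve Keq expr → x = -0.004257; check Q = 35.87

Direction: reverse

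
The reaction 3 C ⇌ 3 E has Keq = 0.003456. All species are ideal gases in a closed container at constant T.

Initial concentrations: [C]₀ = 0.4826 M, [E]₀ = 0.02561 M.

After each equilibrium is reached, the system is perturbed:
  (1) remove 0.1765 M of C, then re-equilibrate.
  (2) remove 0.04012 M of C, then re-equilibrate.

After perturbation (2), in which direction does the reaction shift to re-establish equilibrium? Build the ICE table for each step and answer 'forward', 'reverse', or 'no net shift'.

Direction: reverse

Q₀ = 1.4944e-04 vs Keq = 0.003456 ⇒ Q<K, forward
Step 1:
                    C           E
  I            0.4826     0.02561
  C          -0.04114     0.04114
  E            0.4415     0.06675
  solve Keq expr → x = 0.01371; check Q = 0.003456
Then remove 0.1765 M of C.
Step 2:
                    C           E
  I             0.265     0.06675
  C           0.02318    -0.02318
  E            0.2881     0.04356
  solve Keq expr → x = -0.007727; check Q = 0.003456
Then remove 0.04012 M of C.
Step 3:
                    C           E
  I             0.248     0.04356
  C          0.005269   -0.005269
  E            0.2533      0.0383
  solve Keq expr → x = -0.001756; check Q = 0.003456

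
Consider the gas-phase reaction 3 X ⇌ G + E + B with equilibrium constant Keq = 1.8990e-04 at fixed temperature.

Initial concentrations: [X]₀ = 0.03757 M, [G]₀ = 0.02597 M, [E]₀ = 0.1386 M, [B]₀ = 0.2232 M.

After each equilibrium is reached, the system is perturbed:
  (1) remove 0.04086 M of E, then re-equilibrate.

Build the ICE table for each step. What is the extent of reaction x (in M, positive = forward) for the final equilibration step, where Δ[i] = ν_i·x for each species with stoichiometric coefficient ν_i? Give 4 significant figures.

x = 7.4697e-06 M

Q₀ = 15.15 vs Keq = 1.8990e-04 ⇒ Q>K, reverse
Step 1:
                  X         G         E         B
  Initial   0.03757   0.02597    0.1386    0.2232
  Change    0.07787  -0.02596  -0.02596  -0.02596
  Equil      0.1154 1.3149e-05    0.1126    0.1972
  solve Keq expr → x = -0.02596; check Q = 1.8990e-04
Then remove 0.04086 M of E.
Step 2:
                  X         G         E         B
  Initial    0.1154 1.3149e-05   0.07178    0.1972
  Change  -2.2409e-05 7.4697e-06 7.4697e-06 7.4697e-06
  Equil      0.1154 2.0619e-05   0.07179    0.1973
  solve Keq expr → x = 7.4697e-06; check Q = 1.8990e-04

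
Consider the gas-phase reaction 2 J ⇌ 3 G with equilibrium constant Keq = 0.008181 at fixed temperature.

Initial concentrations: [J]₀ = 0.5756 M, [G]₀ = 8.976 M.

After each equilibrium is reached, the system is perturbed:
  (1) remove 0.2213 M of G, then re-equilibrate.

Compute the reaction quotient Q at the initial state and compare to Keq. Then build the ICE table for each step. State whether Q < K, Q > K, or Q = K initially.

Q₀ = 2183; Q > K (proceeds reverse)

Q₀ = 2183 vs Keq = 0.008181 ⇒ Q>K, reverse
Step 1:
                   J          G
  init        0.5756      8.976
  Δ            5.535     -8.303
  eq           6.111     0.6735
  solve Keq expr → x = -2.768; check Q = 0.008181
Then remove 0.2213 M of G.
Step 2:
                   J          G
  init         6.111     0.4522
  Δ          -0.1406     0.2109
  eq            5.97     0.6631
  solve Keq expr → x = 0.07031; check Q = 0.008181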